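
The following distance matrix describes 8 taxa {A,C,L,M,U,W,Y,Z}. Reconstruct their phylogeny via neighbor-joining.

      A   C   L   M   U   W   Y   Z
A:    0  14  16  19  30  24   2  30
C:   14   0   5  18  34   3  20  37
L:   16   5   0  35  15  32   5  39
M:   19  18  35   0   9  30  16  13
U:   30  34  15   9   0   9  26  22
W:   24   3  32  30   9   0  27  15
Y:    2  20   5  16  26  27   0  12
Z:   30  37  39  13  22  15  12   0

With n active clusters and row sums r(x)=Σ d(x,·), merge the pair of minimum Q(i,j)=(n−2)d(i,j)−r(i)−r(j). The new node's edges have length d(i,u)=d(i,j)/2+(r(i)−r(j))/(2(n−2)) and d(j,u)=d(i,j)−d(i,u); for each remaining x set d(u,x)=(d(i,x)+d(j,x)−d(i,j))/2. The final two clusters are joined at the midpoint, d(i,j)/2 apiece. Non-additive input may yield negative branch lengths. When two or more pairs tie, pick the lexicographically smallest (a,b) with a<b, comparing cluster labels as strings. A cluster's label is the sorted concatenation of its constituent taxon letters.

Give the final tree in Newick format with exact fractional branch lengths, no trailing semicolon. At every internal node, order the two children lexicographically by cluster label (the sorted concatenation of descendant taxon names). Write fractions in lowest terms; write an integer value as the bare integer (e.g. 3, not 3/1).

(((A:145/32,Y:-81/32):77/32,((C:3/4,W:9/4):395/48,((M:15/4,U:21/4):81/32,Z:335/32):283/48):191/32):227/64,L:227/64)

step 1: merge (C,W) at d=3, Q=-253; branch lengths C→3/4, W→9/4; new cluster CW
  updated: d(A,CW)=35/2, d(CW,L)=17, d(CW,M)=45/2, d(CW,U)=20, d(CW,Y)=22, d(CW,Z)=49/2
step 2: merge (M,U) at d=9, Q=-383/2; branch lengths M→15/4, U→21/4; new cluster MU
  updated: d(A,MU)=20, d(CW,MU)=67/4, d(L,MU)=41/2, d(MU,Y)=33/2, d(MU,Z)=13
step 3: merge (MU,Z) at d=13, Q=-613/4; branch lengths MU→81/32, Z→335/32; new cluster MUZ
  updated: d(A,MUZ)=37/2, d(CW,MUZ)=113/8, d(L,MUZ)=93/4, d(MUZ,Y)=31/4
step 4: merge (CW,MUZ) at d=113/8, Q=-735/8; branch lengths CW→395/48, MUZ→283/48; new cluster CMUWZ
  updated: d(A,CMUWZ)=175/16, d(CMUWZ,L)=209/16, d(CMUWZ,Y)=125/16
step 5: merge (A,Y) at d=2, Q=-159/4; branch lengths A→145/32, Y→-81/32; new cluster AY
  updated: d(AY,CMUWZ)=67/8, d(AY,L)=19/2
step 6: merge (AY,CMUWZ) at d=67/8, Q=-495/16; branch lengths AY→77/32, CMUWZ→191/32; new cluster ACMUWYZ
  updated: d(ACMUWYZ,L)=227/32
step 7: merge (ACMUWYZ,L) at d=227/32; branch lengths ACMUWYZ→227/64, L→227/64; new cluster ACLMUWYZ
final tree: (((A:145/32,Y:-81/32):77/32,((C:3/4,W:9/4):395/48,((M:15/4,U:21/4):81/32,Z:335/32):283/48):191/32):227/64,L:227/64)
total length: 1811/32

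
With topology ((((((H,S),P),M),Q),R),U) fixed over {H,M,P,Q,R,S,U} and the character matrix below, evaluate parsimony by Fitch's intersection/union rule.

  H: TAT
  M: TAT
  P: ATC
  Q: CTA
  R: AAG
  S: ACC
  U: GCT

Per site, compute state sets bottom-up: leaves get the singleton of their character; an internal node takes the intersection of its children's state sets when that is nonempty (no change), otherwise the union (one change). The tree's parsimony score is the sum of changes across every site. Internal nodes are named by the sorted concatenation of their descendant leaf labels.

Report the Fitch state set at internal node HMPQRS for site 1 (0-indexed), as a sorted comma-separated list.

A

[col 0] HS: children H:{T}, S:{A} ∪→ {A,T}; cost 1
[col 0] HPS: children HS:{A,T}, P:{A} ∩→ {A}; cost 0
[col 0] HMPS: children HPS:{A}, M:{T} ∪→ {A,T}; cost 1
[col 0] HMPQS: children HMPS:{A,T}, Q:{C} ∪→ {A,C,T}; cost 1
[col 0] HMPQRS: children HMPQS:{A,C,T}, R:{A} ∩→ {A}; cost 0
[col 0] HMPQRSU: children HMPQRS:{A}, U:{G} ∪→ {A,G}; cost 1
[col 1] HS: children H:{A}, S:{C} ∪→ {A,C}; cost 1
[col 1] HPS: children HS:{A,C}, P:{T} ∪→ {A,C,T}; cost 1
[col 1] HMPS: children HPS:{A,C,T}, M:{A} ∩→ {A}; cost 0
[col 1] HMPQS: children HMPS:{A}, Q:{T} ∪→ {A,T}; cost 1
[col 1] HMPQRS: children HMPQS:{A,T}, R:{A} ∩→ {A}; cost 0
[col 1] HMPQRSU: children HMPQRS:{A}, U:{C} ∪→ {A,C}; cost 1
[col 2] HS: children H:{T}, S:{C} ∪→ {C,T}; cost 1
[col 2] HPS: children HS:{C,T}, P:{C} ∩→ {C}; cost 0
[col 2] HMPS: children HPS:{C}, M:{T} ∪→ {C,T}; cost 1
[col 2] HMPQS: children HMPS:{C,T}, Q:{A} ∪→ {A,C,T}; cost 1
[col 2] HMPQRS: children HMPQS:{A,C,T}, R:{G} ∪→ {A,C,G,T}; cost 1
[col 2] HMPQRSU: children HMPQRS:{A,C,G,T}, U:{T} ∩→ {T}; cost 0
per-site changes: [4, 4, 4]; total = 12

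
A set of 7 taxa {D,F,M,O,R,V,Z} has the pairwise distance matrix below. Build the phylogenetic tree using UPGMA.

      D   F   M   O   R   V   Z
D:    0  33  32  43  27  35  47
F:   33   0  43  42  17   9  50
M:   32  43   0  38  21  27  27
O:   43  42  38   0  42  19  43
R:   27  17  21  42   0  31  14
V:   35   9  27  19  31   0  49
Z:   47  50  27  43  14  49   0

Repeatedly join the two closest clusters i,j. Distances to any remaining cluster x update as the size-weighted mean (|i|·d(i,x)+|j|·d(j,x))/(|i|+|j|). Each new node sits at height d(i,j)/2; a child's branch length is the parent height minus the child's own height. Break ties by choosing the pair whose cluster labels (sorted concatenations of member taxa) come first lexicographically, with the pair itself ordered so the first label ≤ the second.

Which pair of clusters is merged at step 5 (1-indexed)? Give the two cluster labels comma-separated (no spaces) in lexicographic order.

D,MRZ

step 1: merge (F,V) at d=9; branch lengths F→9/2, V→9/2; new cluster FV
  updated: d(D,FV)=34, d(FV,M)=35, d(FV,O)=61/2, d(FV,R)=24, d(FV,Z)=99/2
step 2: merge (R,Z) at d=14; branch lengths R→7, Z→7; new cluster RZ
  updated: d(D,RZ)=37, d(FV,RZ)=147/4, d(M,RZ)=24, d(O,RZ)=85/2
step 3: merge (M,RZ) at d=24; branch lengths M→12, RZ→5; new cluster MRZ
  updated: d(D,MRZ)=106/3, d(FV,MRZ)=217/6, d(MRZ,O)=41
step 4: merge (FV,O) at d=61/2; branch lengths FV→43/4, O→61/4; new cluster FOV
  updated: d(D,FOV)=37, d(FOV,MRZ)=340/9
step 5: merge (D,MRZ) at d=106/3; branch lengths D→53/3, MRZ→17/3; new cluster DMRZ
  updated: d(DMRZ,FOV)=451/12
step 6: merge (DMRZ,FOV) at d=451/12; branch lengths DMRZ→9/8, FOV→85/24; new cluster DFMORVZ
final tree: ((D:53/3,(M:12,(R:7,Z:7):5):17/3):9/8,((F:9/2,V:9/2):43/4,O:61/4):85/24)
total length: 94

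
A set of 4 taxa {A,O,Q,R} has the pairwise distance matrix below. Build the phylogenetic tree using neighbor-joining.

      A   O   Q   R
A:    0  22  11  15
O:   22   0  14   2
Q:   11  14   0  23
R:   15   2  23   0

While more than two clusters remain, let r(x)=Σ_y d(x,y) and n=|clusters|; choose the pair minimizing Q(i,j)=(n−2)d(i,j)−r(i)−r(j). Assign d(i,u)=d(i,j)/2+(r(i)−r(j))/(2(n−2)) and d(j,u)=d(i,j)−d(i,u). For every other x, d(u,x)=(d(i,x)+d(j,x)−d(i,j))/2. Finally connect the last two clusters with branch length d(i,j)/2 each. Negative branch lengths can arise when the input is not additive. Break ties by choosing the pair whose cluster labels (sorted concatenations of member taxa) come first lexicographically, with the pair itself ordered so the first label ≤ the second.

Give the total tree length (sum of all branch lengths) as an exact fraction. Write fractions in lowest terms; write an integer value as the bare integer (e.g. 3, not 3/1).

25

iteration 1: select A,Q (d=11, Q=-74); attach at lengths (11/2, 11/2); label the merged cluster AQ
  updated: d(AQ,O)=25/2, d(AQ,R)=27/2
iteration 2: select AQ,O (d=25/2, Q=-28); attach at lengths (12, 1/2); label the merged cluster AOQ
  updated: d(AOQ,R)=3/2
iteration 3: select AOQ,R (d=3/2); attach at lengths (3/4, 3/4); label the merged cluster AOQR
final tree: (((A:11/2,Q:11/2):12,O:1/2):3/4,R:3/4)
total length: 25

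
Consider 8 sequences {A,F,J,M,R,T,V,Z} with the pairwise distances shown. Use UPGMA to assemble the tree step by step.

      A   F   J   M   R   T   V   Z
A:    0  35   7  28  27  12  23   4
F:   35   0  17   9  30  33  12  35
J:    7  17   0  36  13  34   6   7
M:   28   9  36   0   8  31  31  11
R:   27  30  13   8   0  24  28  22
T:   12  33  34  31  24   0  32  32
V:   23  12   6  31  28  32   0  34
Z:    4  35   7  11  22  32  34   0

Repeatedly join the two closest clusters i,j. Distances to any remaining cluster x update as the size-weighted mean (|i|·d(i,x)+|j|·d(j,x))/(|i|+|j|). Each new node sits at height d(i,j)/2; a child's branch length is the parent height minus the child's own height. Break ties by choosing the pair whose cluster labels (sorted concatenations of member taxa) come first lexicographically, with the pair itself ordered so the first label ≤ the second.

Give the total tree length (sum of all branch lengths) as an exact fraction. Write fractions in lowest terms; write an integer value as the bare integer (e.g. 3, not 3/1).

step 1: merge (A,Z) at d=4; branch lengths A→2, Z→2; new cluster AZ
  updated: d(AZ,F)=35, d(AZ,J)=7, d(AZ,M)=39/2, d(AZ,R)=49/2, d(AZ,T)=22, d(AZ,V)=57/2
step 2: merge (J,V) at d=6; branch lengths J→3, V→3; new cluster JV
  updated: d(AZ,JV)=71/4, d(F,JV)=29/2, d(JV,M)=67/2, d(JV,R)=41/2, d(JV,T)=33
step 3: merge (M,R) at d=8; branch lengths M→4, R→4; new cluster MR
  updated: d(AZ,MR)=22, d(F,MR)=39/2, d(JV,MR)=27, d(MR,T)=55/2
step 4: merge (F,JV) at d=29/2; branch lengths F→29/4, JV→17/4; new cluster FJV
  updated: d(AZ,FJV)=47/2, d(FJV,MR)=49/2, d(FJV,T)=33
step 5: merge (AZ,MR) at d=22; branch lengths AZ→9, MR→7; new cluster AMRZ
  updated: d(AMRZ,FJV)=24, d(AMRZ,T)=99/4
step 6: merge (AMRZ,FJV) at d=24; branch lengths AMRZ→1, FJV→19/4; new cluster AFJMRVZ
  updated: d(AFJMRVZ,T)=198/7
step 7: merge (AFJMRVZ,T) at d=198/7; branch lengths AFJMRVZ→15/7, T→99/7; new cluster AFJMRTVZ
final tree: ((((A:2,Z:2):9,(M:4,R:4):7):1,(F:29/4,(J:3,V:3):17/4):19/4):15/7,T:99/7)
total length: 1891/28

1891/28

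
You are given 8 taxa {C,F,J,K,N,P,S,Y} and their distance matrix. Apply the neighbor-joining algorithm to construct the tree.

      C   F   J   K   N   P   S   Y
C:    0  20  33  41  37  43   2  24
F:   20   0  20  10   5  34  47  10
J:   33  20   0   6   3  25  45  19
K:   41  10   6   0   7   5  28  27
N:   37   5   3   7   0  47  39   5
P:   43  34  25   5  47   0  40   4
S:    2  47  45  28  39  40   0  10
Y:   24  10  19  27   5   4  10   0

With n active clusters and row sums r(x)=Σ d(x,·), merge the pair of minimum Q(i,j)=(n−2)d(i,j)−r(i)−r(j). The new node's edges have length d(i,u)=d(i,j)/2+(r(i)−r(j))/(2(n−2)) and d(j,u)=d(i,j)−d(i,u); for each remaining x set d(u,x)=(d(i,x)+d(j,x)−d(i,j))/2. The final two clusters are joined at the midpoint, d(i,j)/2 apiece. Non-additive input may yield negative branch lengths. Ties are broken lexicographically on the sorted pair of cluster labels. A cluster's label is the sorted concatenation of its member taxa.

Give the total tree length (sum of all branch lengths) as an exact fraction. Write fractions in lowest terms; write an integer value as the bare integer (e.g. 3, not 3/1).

1. join C+S (d=2, Q=-399) ⇒ CS; edges |C|=1/12, |S|=23/12
  updated: d(CS,F)=65/2, d(CS,J)=38, d(CS,K)=67/2, d(CS,N)=37, d(CS,P)=81/2, d(CS,Y)=16
2. join K+P (d=5, Q=-219) ⇒ KP; edges |K|=-21/5, |P|=46/5
  updated: d(CS,KP)=69/2, d(F,KP)=39/2, d(J,KP)=13, d(KP,N)=49/2, d(KP,Y)=13
3. join CS+Y (d=16, Q=-157) ⇒ CSY; edges |CS|=159/8, |Y|=-31/8
  updated: d(CSY,F)=53/4, d(CSY,J)=41/2, d(CSY,KP)=63/4, d(CSY,N)=13
4. join J+N (d=3, Q=-93) ⇒ JN; edges |J|=10/3, |N|=-1/3
  updated: d(CSY,JN)=61/4, d(F,JN)=11, d(JN,KP)=69/4
5. join CSY+KP (d=63/4, Q=-261/4) ⇒ CKPSY; edges |CSY|=93/16, |KP|=159/16
  updated: d(CKPSY,F)=17/2, d(CKPSY,JN)=67/8
6. join CKPSY+F (d=17/2, Q=-223/8) ⇒ CFKPSY; edges |CKPSY|=47/16, |F|=89/16
  updated: d(CFKPSY,JN)=87/16
7. join CFKPSY+JN (d=87/16) ⇒ CFJKNPSY; edges |CFKPSY|=87/32, |JN|=87/32
final tree: (((((C:1/12,S:23/12):159/8,Y:-31/8):93/16,(K:-21/5,P:46/5):159/16):47/16,F:89/16):87/32,(J:10/3,N:-1/3):87/32)
total length: 891/16

891/16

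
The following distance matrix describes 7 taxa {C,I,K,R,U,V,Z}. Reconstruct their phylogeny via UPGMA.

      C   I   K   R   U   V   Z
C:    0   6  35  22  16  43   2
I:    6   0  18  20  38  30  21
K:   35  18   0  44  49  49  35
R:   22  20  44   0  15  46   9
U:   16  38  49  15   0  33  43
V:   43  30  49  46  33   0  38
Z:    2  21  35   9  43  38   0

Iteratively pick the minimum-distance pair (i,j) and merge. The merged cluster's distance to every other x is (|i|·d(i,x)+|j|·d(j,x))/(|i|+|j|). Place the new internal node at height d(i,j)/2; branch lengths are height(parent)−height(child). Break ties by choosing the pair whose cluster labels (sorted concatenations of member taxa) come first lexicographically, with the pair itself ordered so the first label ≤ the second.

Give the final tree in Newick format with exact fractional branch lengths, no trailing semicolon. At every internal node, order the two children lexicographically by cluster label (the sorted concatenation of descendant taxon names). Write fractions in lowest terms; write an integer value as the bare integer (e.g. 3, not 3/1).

(((((C:1,Z:1):23/4,I:27/4):67/12,(R:15/2,U:15/2):29/6):173/30,K:181/10):109/60,V:239/12)

iteration 1: select C,Z (d=2); attach at lengths (1, 1); label the merged cluster CZ
  updated: d(CZ,I)=27/2, d(CZ,K)=35, d(CZ,R)=31/2, d(CZ,U)=59/2, d(CZ,V)=81/2
iteration 2: select CZ,I (d=27/2); attach at lengths (23/4, 27/4); label the merged cluster CIZ
  updated: d(CIZ,K)=88/3, d(CIZ,R)=17, d(CIZ,U)=97/3, d(CIZ,V)=37
iteration 3: select R,U (d=15); attach at lengths (15/2, 15/2); label the merged cluster RU
  updated: d(CIZ,RU)=74/3, d(K,RU)=93/2, d(RU,V)=79/2
iteration 4: select CIZ,RU (d=74/3); attach at lengths (67/12, 29/6); label the merged cluster CIRUZ
  updated: d(CIRUZ,K)=181/5, d(CIRUZ,V)=38
iteration 5: select CIRUZ,K (d=181/5); attach at lengths (173/30, 181/10); label the merged cluster CIKRUZ
  updated: d(CIKRUZ,V)=239/6
iteration 6: select CIKRUZ,V (d=239/6); attach at lengths (109/60, 239/12); label the merged cluster CIKRUVZ
final tree: (((((C:1,Z:1):23/4,I:27/4):67/12,(R:15/2,U:15/2):29/6):173/30,K:181/10):109/60,V:239/12)
total length: 5131/60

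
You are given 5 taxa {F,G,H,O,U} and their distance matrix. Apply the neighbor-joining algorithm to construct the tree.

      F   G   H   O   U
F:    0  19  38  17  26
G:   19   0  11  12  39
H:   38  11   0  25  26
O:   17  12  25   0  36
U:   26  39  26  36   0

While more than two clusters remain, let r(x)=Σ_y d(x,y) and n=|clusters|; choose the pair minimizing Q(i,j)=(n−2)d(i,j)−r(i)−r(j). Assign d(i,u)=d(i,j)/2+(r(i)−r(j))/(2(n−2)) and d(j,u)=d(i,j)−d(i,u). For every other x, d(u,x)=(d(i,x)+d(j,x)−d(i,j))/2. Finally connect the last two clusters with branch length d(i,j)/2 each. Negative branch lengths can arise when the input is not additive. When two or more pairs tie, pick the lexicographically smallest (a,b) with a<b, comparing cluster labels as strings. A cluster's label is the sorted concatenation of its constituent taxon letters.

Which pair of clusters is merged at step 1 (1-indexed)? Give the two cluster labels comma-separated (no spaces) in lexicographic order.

1. join F+U (d=26, Q=-149) ⇒ FU; edges |F|=17/2, |U|=35/2
  updated: d(FU,G)=16, d(FU,H)=19, d(FU,O)=27/2
2. join FU+O (d=27/2, Q=-72) ⇒ FOU; edges |FU|=25/4, |O|=29/4
  updated: d(FOU,G)=29/4, d(FOU,H)=61/4
3. join FOU+G (d=29/4, Q=-67/2) ⇒ FGOU; edges |FOU|=23/4, |G|=3/2
  updated: d(FGOU,H)=19/2
4. join FGOU+H (d=19/2) ⇒ FGHOU; edges |FGOU|=19/4, |H|=19/4
final tree: ((((F:17/2,U:35/2):25/4,O:29/4):23/4,G:3/2):19/4,H:19/4)
total length: 225/4

F,U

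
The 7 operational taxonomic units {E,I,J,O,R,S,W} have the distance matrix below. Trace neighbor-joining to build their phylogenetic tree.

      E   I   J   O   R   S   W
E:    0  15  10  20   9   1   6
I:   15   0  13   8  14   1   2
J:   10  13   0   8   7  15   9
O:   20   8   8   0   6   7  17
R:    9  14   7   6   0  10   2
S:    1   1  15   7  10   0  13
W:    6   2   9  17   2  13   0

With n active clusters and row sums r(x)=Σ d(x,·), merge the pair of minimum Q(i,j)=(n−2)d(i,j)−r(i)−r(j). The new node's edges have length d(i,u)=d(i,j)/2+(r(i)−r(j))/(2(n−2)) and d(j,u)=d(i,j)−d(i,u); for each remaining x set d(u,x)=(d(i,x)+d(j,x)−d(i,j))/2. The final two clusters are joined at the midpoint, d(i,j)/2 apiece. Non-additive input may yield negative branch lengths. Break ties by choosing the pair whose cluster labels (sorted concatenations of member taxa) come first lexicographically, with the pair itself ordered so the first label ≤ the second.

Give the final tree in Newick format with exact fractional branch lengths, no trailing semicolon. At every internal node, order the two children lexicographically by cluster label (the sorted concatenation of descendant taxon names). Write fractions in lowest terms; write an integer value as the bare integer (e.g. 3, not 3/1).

iteration 1: select E,S (d=1, Q=-103); attach at lengths (19/10, -9/10); label the merged cluster ES
  updated: d(ES,I)=15/2, d(ES,J)=12, d(ES,O)=13, d(ES,R)=9, d(ES,W)=9
iteration 2: select I,W (d=2, Q=-151/2); attach at lengths (27/16, 5/16); label the merged cluster IW
  updated: d(ES,IW)=29/4, d(IW,J)=10, d(IW,O)=23/2, d(IW,R)=7
iteration 3: select ES,IW (d=29/4, Q=-221/4); attach at lengths (109/24, 65/24); label the merged cluster EISW
  updated: d(EISW,J)=59/8, d(EISW,O)=69/8, d(EISW,R)=35/8
iteration 4: select EISW,R (d=35/8, Q=-29); attach at lengths (47/16, 23/16); label the merged cluster EIRSW
  updated: d(EIRSW,J)=5, d(EIRSW,O)=41/8
iteration 5: select EIRSW,J (d=5, Q=-145/8); attach at lengths (17/16, 63/16); label the merged cluster EIJRSW
  updated: d(EIJRSW,O)=65/16
iteration 6: select EIJRSW,O (d=65/16); attach at lengths (65/32, 65/32); label the merged cluster EIJORSW
final tree: (((((E:19/10,S:-9/10):109/24,(I:27/16,W:5/16):65/24):47/16,R:23/16):17/16,J:63/16):65/32,O:65/32)
total length: 379/16

(((((E:19/10,S:-9/10):109/24,(I:27/16,W:5/16):65/24):47/16,R:23/16):17/16,J:63/16):65/32,O:65/32)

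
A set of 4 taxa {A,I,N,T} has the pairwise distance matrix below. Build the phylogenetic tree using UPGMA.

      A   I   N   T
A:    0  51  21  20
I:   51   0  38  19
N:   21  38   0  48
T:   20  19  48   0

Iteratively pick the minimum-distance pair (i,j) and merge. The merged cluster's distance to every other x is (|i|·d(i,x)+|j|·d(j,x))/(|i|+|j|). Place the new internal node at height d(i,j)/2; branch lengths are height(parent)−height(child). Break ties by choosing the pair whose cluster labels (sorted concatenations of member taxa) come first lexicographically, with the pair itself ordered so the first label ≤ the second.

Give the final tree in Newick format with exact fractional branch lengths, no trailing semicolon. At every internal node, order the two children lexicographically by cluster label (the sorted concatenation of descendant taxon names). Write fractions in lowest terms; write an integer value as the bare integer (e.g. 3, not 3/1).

((A:21/2,N:21/2):73/8,(I:19/2,T:19/2):81/8)

step 1: merge (I,T) at d=19; branch lengths I→19/2, T→19/2; new cluster IT
  updated: d(A,IT)=71/2, d(IT,N)=43
step 2: merge (A,N) at d=21; branch lengths A→21/2, N→21/2; new cluster AN
  updated: d(AN,IT)=157/4
step 3: merge (AN,IT) at d=157/4; branch lengths AN→73/8, IT→81/8; new cluster AINT
final tree: ((A:21/2,N:21/2):73/8,(I:19/2,T:19/2):81/8)
total length: 237/4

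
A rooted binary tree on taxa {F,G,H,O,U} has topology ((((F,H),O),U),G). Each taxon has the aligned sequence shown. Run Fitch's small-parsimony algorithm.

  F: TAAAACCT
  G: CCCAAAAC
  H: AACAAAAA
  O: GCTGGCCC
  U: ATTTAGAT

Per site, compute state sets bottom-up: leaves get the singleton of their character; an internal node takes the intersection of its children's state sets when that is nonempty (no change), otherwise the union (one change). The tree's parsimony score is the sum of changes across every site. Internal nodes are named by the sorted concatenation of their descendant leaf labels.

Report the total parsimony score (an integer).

19

FH@0: {T} ∪ {A} = {A,T} (union, +1)
FHO@0: {A,T} ∪ {G} = {A,G,T} (union, +1)
FHOU@0: {A,G,T} ∩ {A} = {A} (intersection, +0)
FGHOU@0: {A} ∪ {C} = {A,C} (union, +1)
FH@1: {A} ∩ {A} = {A} (intersection, +0)
FHO@1: {A} ∪ {C} = {A,C} (union, +1)
FHOU@1: {A,C} ∪ {T} = {A,C,T} (union, +1)
FGHOU@1: {A,C,T} ∩ {C} = {C} (intersection, +0)
FH@2: {A} ∪ {C} = {A,C} (union, +1)
FHO@2: {A,C} ∪ {T} = {A,C,T} (union, +1)
FHOU@2: {A,C,T} ∩ {T} = {T} (intersection, +0)
FGHOU@2: {T} ∪ {C} = {C,T} (union, +1)
FH@3: {A} ∩ {A} = {A} (intersection, +0)
FHO@3: {A} ∪ {G} = {A,G} (union, +1)
FHOU@3: {A,G} ∪ {T} = {A,G,T} (union, +1)
FGHOU@3: {A,G,T} ∩ {A} = {A} (intersection, +0)
FH@4: {A} ∩ {A} = {A} (intersection, +0)
FHO@4: {A} ∪ {G} = {A,G} (union, +1)
FHOU@4: {A,G} ∩ {A} = {A} (intersection, +0)
FGHOU@4: {A} ∩ {A} = {A} (intersection, +0)
FH@5: {C} ∪ {A} = {A,C} (union, +1)
FHO@5: {A,C} ∩ {C} = {C} (intersection, +0)
FHOU@5: {C} ∪ {G} = {C,G} (union, +1)
FGHOU@5: {C,G} ∪ {A} = {A,C,G} (union, +1)
FH@6: {C} ∪ {A} = {A,C} (union, +1)
FHO@6: {A,C} ∩ {C} = {C} (intersection, +0)
FHOU@6: {C} ∪ {A} = {A,C} (union, +1)
FGHOU@6: {A,C} ∩ {A} = {A} (intersection, +0)
FH@7: {T} ∪ {A} = {A,T} (union, +1)
FHO@7: {A,T} ∪ {C} = {A,C,T} (union, +1)
FHOU@7: {A,C,T} ∩ {T} = {T} (intersection, +0)
FGHOU@7: {T} ∪ {C} = {C,T} (union, +1)
per-site changes: [3, 2, 3, 2, 1, 3, 2, 3]; total = 19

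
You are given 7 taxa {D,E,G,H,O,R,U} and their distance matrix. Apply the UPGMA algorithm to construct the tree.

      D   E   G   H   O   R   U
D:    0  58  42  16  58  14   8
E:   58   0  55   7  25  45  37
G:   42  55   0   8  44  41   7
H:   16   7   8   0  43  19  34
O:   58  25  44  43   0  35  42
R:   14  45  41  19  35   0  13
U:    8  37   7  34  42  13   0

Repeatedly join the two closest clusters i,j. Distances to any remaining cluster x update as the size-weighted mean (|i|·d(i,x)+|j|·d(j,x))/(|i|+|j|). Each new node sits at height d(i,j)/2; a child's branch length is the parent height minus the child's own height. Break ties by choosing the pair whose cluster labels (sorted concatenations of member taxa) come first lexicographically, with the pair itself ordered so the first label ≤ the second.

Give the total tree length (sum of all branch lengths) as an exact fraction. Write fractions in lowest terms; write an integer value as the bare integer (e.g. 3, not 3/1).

1. join E+H (d=7) ⇒ EH; edges |E|=7/2, |H|=7/2
  updated: d(D,EH)=37, d(EH,G)=63/2, d(EH,O)=34, d(EH,R)=32, d(EH,U)=71/2
2. join G+U (d=7) ⇒ GU; edges |G|=7/2, |U|=7/2
  updated: d(D,GU)=25, d(EH,GU)=67/2, d(GU,O)=43, d(GU,R)=27
3. join D+R (d=14) ⇒ DR; edges |D|=7, |R|=7
  updated: d(DR,EH)=69/2, d(DR,GU)=26, d(DR,O)=93/2
4. join DR+GU (d=26) ⇒ DGRU; edges |DR|=6, |GU|=19/2
  updated: d(DGRU,EH)=34, d(DGRU,O)=179/4
5. join DGRU+EH (d=34) ⇒ DEGHRU; edges |DGRU|=4, |EH|=27/2
  updated: d(DEGHRU,O)=247/6
6. join DEGHRU+O (d=247/6) ⇒ DEGHORU; edges |DEGHRU|=43/12, |O|=247/12
final tree: ((((D:7,R:7):6,(G:7/2,U:7/2):19/2):4,(E:7/2,H:7/2):27/2):43/12,O:247/12)
total length: 511/6

511/6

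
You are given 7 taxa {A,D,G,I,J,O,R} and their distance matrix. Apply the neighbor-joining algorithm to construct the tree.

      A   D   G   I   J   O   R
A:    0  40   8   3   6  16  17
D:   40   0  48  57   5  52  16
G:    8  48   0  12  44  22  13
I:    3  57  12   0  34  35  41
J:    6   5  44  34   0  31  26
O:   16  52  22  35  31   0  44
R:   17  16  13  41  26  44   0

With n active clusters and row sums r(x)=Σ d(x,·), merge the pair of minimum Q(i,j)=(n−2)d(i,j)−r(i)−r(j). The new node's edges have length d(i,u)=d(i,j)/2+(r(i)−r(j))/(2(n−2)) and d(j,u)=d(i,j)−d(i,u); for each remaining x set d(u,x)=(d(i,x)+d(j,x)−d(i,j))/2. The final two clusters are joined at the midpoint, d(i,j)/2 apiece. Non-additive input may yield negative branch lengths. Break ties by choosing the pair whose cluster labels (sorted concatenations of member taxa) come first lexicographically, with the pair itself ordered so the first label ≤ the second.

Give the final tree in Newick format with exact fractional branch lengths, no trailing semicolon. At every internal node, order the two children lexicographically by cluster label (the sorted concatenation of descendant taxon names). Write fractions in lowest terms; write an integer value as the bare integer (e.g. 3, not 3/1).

1. join D+J (d=5, Q=-339) ⇒ DJ; edges |D|=97/10, |J|=-47/10
  updated: d(A,DJ)=41/2, d(DJ,G)=87/2, d(DJ,I)=43, d(DJ,O)=39, d(DJ,R)=37/2
2. join DJ+R (d=37/2, Q=-224) ⇒ DJR; edges |DJ|=105/8, |R|=43/8
  updated: d(A,DJR)=19/2, d(DJR,G)=19, d(DJR,I)=131/4, d(DJR,O)=129/4
3. join A+I (d=3, Q=-441/4) ⇒ AI; edges |A|=-149/24, |I|=221/24
  updated: d(AI,DJR)=157/8, d(AI,G)=17/2, d(AI,O)=24
4. join AI+G (d=17/2, Q=-677/8) ⇒ AGI; edges |AI|=157/32, |G|=115/32
  updated: d(AGI,DJR)=241/16, d(AGI,O)=75/4
5. join AGI+DJR (d=241/16, Q=-1057/16) ⇒ ADGIJR; edges |AGI|=25/32, |DJR|=457/32
  updated: d(ADGIJR,O)=575/32
6. join ADGIJR+O (d=575/32) ⇒ ADGIJOR; edges |ADGIJR|=575/64, |O|=575/64
final tree: ((((A:-149/24,I:221/24):157/32,G:115/32):25/32,((D:97/10,J:-47/10):105/8,R:43/8):457/32):575/64,O:575/64)
total length: 2177/32

((((A:-149/24,I:221/24):157/32,G:115/32):25/32,((D:97/10,J:-47/10):105/8,R:43/8):457/32):575/64,O:575/64)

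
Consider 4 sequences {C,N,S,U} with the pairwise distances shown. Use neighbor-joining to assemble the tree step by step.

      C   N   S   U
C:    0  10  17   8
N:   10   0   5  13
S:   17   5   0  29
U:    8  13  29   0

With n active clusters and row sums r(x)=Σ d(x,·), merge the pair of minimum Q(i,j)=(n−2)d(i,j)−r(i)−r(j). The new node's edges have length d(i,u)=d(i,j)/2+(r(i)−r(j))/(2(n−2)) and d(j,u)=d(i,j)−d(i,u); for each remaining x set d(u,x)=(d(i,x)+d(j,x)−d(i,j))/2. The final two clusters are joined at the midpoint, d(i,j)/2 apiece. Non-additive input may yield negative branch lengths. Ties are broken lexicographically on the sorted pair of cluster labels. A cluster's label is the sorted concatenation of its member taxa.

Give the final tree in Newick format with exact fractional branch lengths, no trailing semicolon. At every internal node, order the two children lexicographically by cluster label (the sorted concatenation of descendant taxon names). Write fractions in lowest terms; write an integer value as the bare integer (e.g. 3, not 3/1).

(((C:1/4,U:31/4):43/4,N:-13/4):33/8,S:33/8)

iteration 1: select C,U (d=8, Q=-69); attach at lengths (1/4, 31/4); label the merged cluster CU
  updated: d(CU,N)=15/2, d(CU,S)=19
iteration 2: select CU,N (d=15/2, Q=-63/2); attach at lengths (43/4, -13/4); label the merged cluster CNU
  updated: d(CNU,S)=33/4
iteration 3: select CNU,S (d=33/4); attach at lengths (33/8, 33/8); label the merged cluster CNSU
final tree: (((C:1/4,U:31/4):43/4,N:-13/4):33/8,S:33/8)
total length: 95/4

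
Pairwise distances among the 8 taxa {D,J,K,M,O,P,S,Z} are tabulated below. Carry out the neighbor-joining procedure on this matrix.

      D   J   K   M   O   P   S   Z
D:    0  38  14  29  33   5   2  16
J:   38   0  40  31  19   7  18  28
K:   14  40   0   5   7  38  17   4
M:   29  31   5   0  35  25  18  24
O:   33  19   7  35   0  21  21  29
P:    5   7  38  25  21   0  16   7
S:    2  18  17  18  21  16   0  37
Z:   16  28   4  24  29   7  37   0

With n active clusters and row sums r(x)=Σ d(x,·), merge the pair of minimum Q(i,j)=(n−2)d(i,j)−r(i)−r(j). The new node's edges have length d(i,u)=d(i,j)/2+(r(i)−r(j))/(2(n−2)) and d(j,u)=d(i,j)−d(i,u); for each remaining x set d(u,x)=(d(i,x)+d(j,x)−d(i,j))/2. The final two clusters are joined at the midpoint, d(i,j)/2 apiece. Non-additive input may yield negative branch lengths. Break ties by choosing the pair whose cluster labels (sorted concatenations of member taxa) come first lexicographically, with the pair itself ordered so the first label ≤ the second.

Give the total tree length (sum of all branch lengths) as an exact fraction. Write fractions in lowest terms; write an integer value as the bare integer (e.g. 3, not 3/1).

955/16

iteration 1: select K,M (d=5, Q=-262); attach at lengths (-1, 6); label the merged cluster KM
  updated: d(D,KM)=19, d(J,KM)=33, d(KM,O)=37/2, d(KM,P)=29, d(KM,S)=15, d(KM,Z)=23/2
iteration 2: select D,S (d=2, Q=-212); attach at lengths (7/5, 3/5); label the merged cluster DS
  updated: d(DS,J)=27, d(DS,KM)=16, d(DS,O)=26, d(DS,P)=19/2, d(DS,Z)=51/2
iteration 3: select KM,Z (d=23/2, Q=-163); attach at lengths (53/8, 39/8); label the merged cluster KMZ
  updated: d(DS,KMZ)=15, d(J,KMZ)=99/4, d(KMZ,O)=18, d(KMZ,P)=49/4
iteration 4: select J,P (d=7, Q=-213/2); attach at lengths (49/6, -7/6); label the merged cluster JP
  updated: d(DS,JP)=59/4, d(JP,KMZ)=15, d(JP,O)=33/2
iteration 5: select DS,KMZ (d=15, Q=-295/4); attach at lengths (151/16, 89/16); label the merged cluster DKMSZ
  updated: d(DKMSZ,JP)=59/8, d(DKMSZ,O)=29/2
iteration 6: select DKMSZ,JP (d=59/8, Q=-307/8); attach at lengths (43/16, 75/16); label the merged cluster DJKMPSZ
  updated: d(DJKMPSZ,O)=189/16
iteration 7: select DJKMPSZ,O (d=189/16); attach at lengths (189/32, 189/32); label the merged cluster DJKMOPSZ
final tree: ((((D:7/5,S:3/5):151/16,((K:-1,M:6):53/8,Z:39/8):89/16):43/16,(J:49/6,P:-7/6):75/16):189/32,O:189/32)
total length: 955/16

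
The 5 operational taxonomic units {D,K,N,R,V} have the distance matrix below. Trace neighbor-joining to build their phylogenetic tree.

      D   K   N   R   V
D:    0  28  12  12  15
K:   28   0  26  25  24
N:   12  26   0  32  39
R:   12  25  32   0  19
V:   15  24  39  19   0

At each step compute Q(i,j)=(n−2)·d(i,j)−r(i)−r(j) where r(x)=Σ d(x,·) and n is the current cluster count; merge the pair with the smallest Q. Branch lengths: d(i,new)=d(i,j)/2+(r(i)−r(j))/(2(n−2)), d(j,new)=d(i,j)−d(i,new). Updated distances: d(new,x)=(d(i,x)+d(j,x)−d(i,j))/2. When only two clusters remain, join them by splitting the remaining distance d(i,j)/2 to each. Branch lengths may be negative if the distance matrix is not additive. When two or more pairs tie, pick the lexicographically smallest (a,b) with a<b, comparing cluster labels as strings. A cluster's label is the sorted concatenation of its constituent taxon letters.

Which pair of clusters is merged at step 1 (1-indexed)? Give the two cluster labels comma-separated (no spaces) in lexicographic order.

D,N

1. join D+N (d=12, Q=-140) ⇒ DN; edges |D|=-1, |N|=13
  updated: d(DN,K)=21, d(DN,R)=16, d(DN,V)=21
2. join DN+K (d=21, Q=-86) ⇒ DKN; edges |DN|=15/2, |K|=27/2
  updated: d(DKN,R)=10, d(DKN,V)=12
3. join DKN+R (d=10, Q=-41) ⇒ DKNR; edges |DKN|=3/2, |R|=17/2
  updated: d(DKNR,V)=21/2
4. join DKNR+V (d=21/2) ⇒ DKNRV; edges |DKNR|=21/4, |V|=21/4
final tree: ((((D:-1,N:13):15/2,K:27/2):3/2,R:17/2):21/4,V:21/4)
total length: 107/2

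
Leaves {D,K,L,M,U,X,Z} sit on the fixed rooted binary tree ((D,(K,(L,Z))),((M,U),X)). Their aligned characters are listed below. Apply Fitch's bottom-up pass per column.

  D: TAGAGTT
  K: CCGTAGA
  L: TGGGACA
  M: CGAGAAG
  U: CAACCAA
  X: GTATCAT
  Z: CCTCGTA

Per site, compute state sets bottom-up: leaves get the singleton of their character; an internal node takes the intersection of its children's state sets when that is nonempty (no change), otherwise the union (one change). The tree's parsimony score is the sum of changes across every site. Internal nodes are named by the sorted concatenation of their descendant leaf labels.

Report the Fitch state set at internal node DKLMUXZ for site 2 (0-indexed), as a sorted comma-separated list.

A,G

LZ@0: {T} ∪ {C} = {C,T} (union, +1)
KLZ@0: {C} ∩ {C,T} = {C} (intersection, +0)
DKLZ@0: {T} ∪ {C} = {C,T} (union, +1)
MU@0: {C} ∩ {C} = {C} (intersection, +0)
MUX@0: {C} ∪ {G} = {C,G} (union, +1)
DKLMUXZ@0: {C,T} ∩ {C,G} = {C} (intersection, +0)
LZ@1: {G} ∪ {C} = {C,G} (union, +1)
KLZ@1: {C} ∩ {C,G} = {C} (intersection, +0)
DKLZ@1: {A} ∪ {C} = {A,C} (union, +1)
MU@1: {G} ∪ {A} = {A,G} (union, +1)
MUX@1: {A,G} ∪ {T} = {A,G,T} (union, +1)
DKLMUXZ@1: {A,C} ∩ {A,G,T} = {A} (intersection, +0)
LZ@2: {G} ∪ {T} = {G,T} (union, +1)
KLZ@2: {G} ∩ {G,T} = {G} (intersection, +0)
DKLZ@2: {G} ∩ {G} = {G} (intersection, +0)
MU@2: {A} ∩ {A} = {A} (intersection, +0)
MUX@2: {A} ∩ {A} = {A} (intersection, +0)
DKLMUXZ@2: {G} ∪ {A} = {A,G} (union, +1)
LZ@3: {G} ∪ {C} = {C,G} (union, +1)
KLZ@3: {T} ∪ {C,G} = {C,G,T} (union, +1)
DKLZ@3: {A} ∪ {C,G,T} = {A,C,G,T} (union, +1)
MU@3: {G} ∪ {C} = {C,G} (union, +1)
MUX@3: {C,G} ∪ {T} = {C,G,T} (union, +1)
DKLMUXZ@3: {A,C,G,T} ∩ {C,G,T} = {C,G,T} (intersection, +0)
LZ@4: {A} ∪ {G} = {A,G} (union, +1)
KLZ@4: {A} ∩ {A,G} = {A} (intersection, +0)
DKLZ@4: {G} ∪ {A} = {A,G} (union, +1)
MU@4: {A} ∪ {C} = {A,C} (union, +1)
MUX@4: {A,C} ∩ {C} = {C} (intersection, +0)
DKLMUXZ@4: {A,G} ∪ {C} = {A,C,G} (union, +1)
LZ@5: {C} ∪ {T} = {C,T} (union, +1)
KLZ@5: {G} ∪ {C,T} = {C,G,T} (union, +1)
DKLZ@5: {T} ∩ {C,G,T} = {T} (intersection, +0)
MU@5: {A} ∩ {A} = {A} (intersection, +0)
MUX@5: {A} ∩ {A} = {A} (intersection, +0)
DKLMUXZ@5: {T} ∪ {A} = {A,T} (union, +1)
LZ@6: {A} ∩ {A} = {A} (intersection, +0)
KLZ@6: {A} ∩ {A} = {A} (intersection, +0)
DKLZ@6: {T} ∪ {A} = {A,T} (union, +1)
MU@6: {G} ∪ {A} = {A,G} (union, +1)
MUX@6: {A,G} ∪ {T} = {A,G,T} (union, +1)
DKLMUXZ@6: {A,T} ∩ {A,G,T} = {A,T} (intersection, +0)
per-site changes: [3, 4, 2, 5, 4, 3, 3]; total = 24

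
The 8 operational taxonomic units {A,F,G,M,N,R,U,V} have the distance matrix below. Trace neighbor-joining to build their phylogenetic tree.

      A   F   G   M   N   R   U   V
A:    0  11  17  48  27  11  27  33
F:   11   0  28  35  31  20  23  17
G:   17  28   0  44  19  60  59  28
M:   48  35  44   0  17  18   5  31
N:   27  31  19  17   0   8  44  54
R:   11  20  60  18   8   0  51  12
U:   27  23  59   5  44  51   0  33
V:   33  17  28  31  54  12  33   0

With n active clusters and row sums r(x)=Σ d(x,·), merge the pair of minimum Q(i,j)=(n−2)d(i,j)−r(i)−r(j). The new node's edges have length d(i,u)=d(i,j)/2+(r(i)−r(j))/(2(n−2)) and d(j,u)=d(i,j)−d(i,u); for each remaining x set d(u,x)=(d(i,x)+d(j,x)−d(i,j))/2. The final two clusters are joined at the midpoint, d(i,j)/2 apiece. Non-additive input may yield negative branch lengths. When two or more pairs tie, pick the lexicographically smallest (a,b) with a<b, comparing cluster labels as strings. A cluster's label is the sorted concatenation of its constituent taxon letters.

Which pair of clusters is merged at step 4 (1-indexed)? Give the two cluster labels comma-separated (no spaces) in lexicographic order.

iteration 1: select M,U (d=5, Q=-410); attach at lengths (-7/6, 37/6); label the merged cluster MU
  updated: d(A,MU)=35, d(F,MU)=53/2, d(G,MU)=49, d(MU,N)=28, d(MU,R)=32, d(MU,V)=59/2
iteration 2: select G,N (d=19, Q=-273); attach at lengths (129/10, 61/10); label the merged cluster GN
  updated: d(A,GN)=25/2, d(F,GN)=20, d(GN,MU)=29, d(GN,R)=49/2, d(GN,V)=63/2
iteration 3: select R,V (d=12, Q=-349/2); attach at lengths (49/16, 143/16); label the merged cluster RV
  updated: d(A,RV)=16, d(F,RV)=25/2, d(GN,RV)=22, d(MU,RV)=99/4
iteration 4: select A,GN (d=25/2, Q=-241/2); attach at lengths (19/4, 31/4); label the merged cluster AGN
  updated: d(AGN,F)=37/4, d(AGN,MU)=103/4, d(AGN,RV)=51/4
iteration 5: select AGN,F (d=37/4, Q=-155/2); attach at lengths (9/2, 19/4); label the merged cluster AFGN
  updated: d(AFGN,MU)=43/2, d(AFGN,RV)=8
iteration 6: select AFGN,MU (d=43/2, Q=-217/4); attach at lengths (19/8, 153/8); label the merged cluster AFGMNU
  updated: d(AFGMNU,RV)=45/8
iteration 7: select AFGMNU,RV (d=45/8); attach at lengths (45/16, 45/16); label the merged cluster AFGMNRUV
final tree: ((((A:19/4,(G:129/10,N:61/10):31/4):9/2,F:19/4):19/8,(M:-7/6,U:37/6):153/8):45/16,(R:49/16,V:143/16):45/16)
total length: 679/8

A,GN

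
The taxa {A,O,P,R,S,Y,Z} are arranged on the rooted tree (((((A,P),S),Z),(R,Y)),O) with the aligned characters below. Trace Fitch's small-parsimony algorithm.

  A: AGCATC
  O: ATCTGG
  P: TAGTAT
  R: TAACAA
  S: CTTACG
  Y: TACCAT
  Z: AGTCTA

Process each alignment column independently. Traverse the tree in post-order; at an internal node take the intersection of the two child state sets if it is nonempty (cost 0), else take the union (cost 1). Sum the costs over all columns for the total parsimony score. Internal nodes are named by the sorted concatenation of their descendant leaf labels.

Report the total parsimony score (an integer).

AP@0: {A} ∪ {T} = {A,T} (union, +1)
APS@0: {A,T} ∪ {C} = {A,C,T} (union, +1)
APSZ@0: {A,C,T} ∩ {A} = {A} (intersection, +0)
RY@0: {T} ∩ {T} = {T} (intersection, +0)
APRSYZ@0: {A} ∪ {T} = {A,T} (union, +1)
AOPRSYZ@0: {A,T} ∩ {A} = {A} (intersection, +0)
AP@1: {G} ∪ {A} = {A,G} (union, +1)
APS@1: {A,G} ∪ {T} = {A,G,T} (union, +1)
APSZ@1: {A,G,T} ∩ {G} = {G} (intersection, +0)
RY@1: {A} ∩ {A} = {A} (intersection, +0)
APRSYZ@1: {G} ∪ {A} = {A,G} (union, +1)
AOPRSYZ@1: {A,G} ∪ {T} = {A,G,T} (union, +1)
AP@2: {C} ∪ {G} = {C,G} (union, +1)
APS@2: {C,G} ∪ {T} = {C,G,T} (union, +1)
APSZ@2: {C,G,T} ∩ {T} = {T} (intersection, +0)
RY@2: {A} ∪ {C} = {A,C} (union, +1)
APRSYZ@2: {T} ∪ {A,C} = {A,C,T} (union, +1)
AOPRSYZ@2: {A,C,T} ∩ {C} = {C} (intersection, +0)
AP@3: {A} ∪ {T} = {A,T} (union, +1)
APS@3: {A,T} ∩ {A} = {A} (intersection, +0)
APSZ@3: {A} ∪ {C} = {A,C} (union, +1)
RY@3: {C} ∩ {C} = {C} (intersection, +0)
APRSYZ@3: {A,C} ∩ {C} = {C} (intersection, +0)
AOPRSYZ@3: {C} ∪ {T} = {C,T} (union, +1)
AP@4: {T} ∪ {A} = {A,T} (union, +1)
APS@4: {A,T} ∪ {C} = {A,C,T} (union, +1)
APSZ@4: {A,C,T} ∩ {T} = {T} (intersection, +0)
RY@4: {A} ∩ {A} = {A} (intersection, +0)
APRSYZ@4: {T} ∪ {A} = {A,T} (union, +1)
AOPRSYZ@4: {A,T} ∪ {G} = {A,G,T} (union, +1)
AP@5: {C} ∪ {T} = {C,T} (union, +1)
APS@5: {C,T} ∪ {G} = {C,G,T} (union, +1)
APSZ@5: {C,G,T} ∪ {A} = {A,C,G,T} (union, +1)
RY@5: {A} ∪ {T} = {A,T} (union, +1)
APRSYZ@5: {A,C,G,T} ∩ {A,T} = {A,T} (intersection, +0)
AOPRSYZ@5: {A,T} ∪ {G} = {A,G,T} (union, +1)
per-site changes: [3, 4, 4, 3, 4, 5]; total = 23

23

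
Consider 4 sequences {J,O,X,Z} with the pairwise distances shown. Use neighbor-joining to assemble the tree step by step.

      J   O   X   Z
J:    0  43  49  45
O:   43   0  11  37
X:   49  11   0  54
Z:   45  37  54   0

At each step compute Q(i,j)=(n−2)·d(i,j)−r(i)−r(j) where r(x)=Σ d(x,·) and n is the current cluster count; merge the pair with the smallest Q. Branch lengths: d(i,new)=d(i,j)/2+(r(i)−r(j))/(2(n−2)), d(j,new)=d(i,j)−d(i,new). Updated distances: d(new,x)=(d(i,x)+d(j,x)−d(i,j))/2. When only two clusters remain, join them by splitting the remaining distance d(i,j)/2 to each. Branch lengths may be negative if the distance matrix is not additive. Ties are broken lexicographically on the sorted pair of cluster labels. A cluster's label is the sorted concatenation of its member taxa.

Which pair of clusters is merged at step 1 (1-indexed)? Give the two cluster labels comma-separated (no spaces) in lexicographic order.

J,Z

iteration 1: select J,Z (d=45, Q=-183); attach at lengths (91/4, 89/4); label the merged cluster JZ
  updated: d(JZ,O)=35/2, d(JZ,X)=29
iteration 2: select JZ,O (d=35/2, Q=-115/2); attach at lengths (71/4, -1/4); label the merged cluster JOZ
  updated: d(JOZ,X)=45/4
iteration 3: select JOZ,X (d=45/4); attach at lengths (45/8, 45/8); label the merged cluster JOXZ
final tree: (((J:91/4,Z:89/4):71/4,O:-1/4):45/8,X:45/8)
total length: 295/4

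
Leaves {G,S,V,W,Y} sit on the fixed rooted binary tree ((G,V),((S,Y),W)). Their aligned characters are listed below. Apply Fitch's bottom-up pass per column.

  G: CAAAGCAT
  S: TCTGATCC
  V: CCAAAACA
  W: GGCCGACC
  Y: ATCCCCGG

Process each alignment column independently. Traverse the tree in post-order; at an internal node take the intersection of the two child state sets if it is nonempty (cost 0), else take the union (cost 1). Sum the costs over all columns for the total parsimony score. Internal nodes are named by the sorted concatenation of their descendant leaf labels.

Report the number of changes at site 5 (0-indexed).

3

site 0, node GV: G={C} ∩ V={C} → {C} (+0)
site 0, node SY: S={T} ∪ Y={A} → {A,T} (+1)
site 0, node SWY: SY={A,T} ∪ W={G} → {A,G,T} (+1)
site 0, node GSVWY: GV={C} ∪ SWY={A,G,T} → {A,C,G,T} (+1)
site 1, node GV: G={A} ∪ V={C} → {A,C} (+1)
site 1, node SY: S={C} ∪ Y={T} → {C,T} (+1)
site 1, node SWY: SY={C,T} ∪ W={G} → {C,G,T} (+1)
site 1, node GSVWY: GV={A,C} ∩ SWY={C,G,T} → {C} (+0)
site 2, node GV: G={A} ∩ V={A} → {A} (+0)
site 2, node SY: S={T} ∪ Y={C} → {C,T} (+1)
site 2, node SWY: SY={C,T} ∩ W={C} → {C} (+0)
site 2, node GSVWY: GV={A} ∪ SWY={C} → {A,C} (+1)
site 3, node GV: G={A} ∩ V={A} → {A} (+0)
site 3, node SY: S={G} ∪ Y={C} → {C,G} (+1)
site 3, node SWY: SY={C,G} ∩ W={C} → {C} (+0)
site 3, node GSVWY: GV={A} ∪ SWY={C} → {A,C} (+1)
site 4, node GV: G={G} ∪ V={A} → {A,G} (+1)
site 4, node SY: S={A} ∪ Y={C} → {A,C} (+1)
site 4, node SWY: SY={A,C} ∪ W={G} → {A,C,G} (+1)
site 4, node GSVWY: GV={A,G} ∩ SWY={A,C,G} → {A,G} (+0)
site 5, node GV: G={C} ∪ V={A} → {A,C} (+1)
site 5, node SY: S={T} ∪ Y={C} → {C,T} (+1)
site 5, node SWY: SY={C,T} ∪ W={A} → {A,C,T} (+1)
site 5, node GSVWY: GV={A,C} ∩ SWY={A,C,T} → {A,C} (+0)
site 6, node GV: G={A} ∪ V={C} → {A,C} (+1)
site 6, node SY: S={C} ∪ Y={G} → {C,G} (+1)
site 6, node SWY: SY={C,G} ∩ W={C} → {C} (+0)
site 6, node GSVWY: GV={A,C} ∩ SWY={C} → {C} (+0)
site 7, node GV: G={T} ∪ V={A} → {A,T} (+1)
site 7, node SY: S={C} ∪ Y={G} → {C,G} (+1)
site 7, node SWY: SY={C,G} ∩ W={C} → {C} (+0)
site 7, node GSVWY: GV={A,T} ∪ SWY={C} → {A,C,T} (+1)
per-site changes: [3, 3, 2, 2, 3, 3, 2, 3]; total = 21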